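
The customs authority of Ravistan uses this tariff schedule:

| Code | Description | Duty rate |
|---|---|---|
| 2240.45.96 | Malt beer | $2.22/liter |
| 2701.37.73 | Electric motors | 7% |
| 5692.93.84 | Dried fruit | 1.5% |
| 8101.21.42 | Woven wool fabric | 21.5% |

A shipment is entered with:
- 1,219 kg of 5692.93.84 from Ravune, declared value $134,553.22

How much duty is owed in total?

Line 1 (5692.93.84, Ravune, 1,219 kg, $134,553.22):
Base rate for 5692.93.84 is 1.5%.
Duty = $134,553.22 × 1.5% = $2,018.30.

$2,018.30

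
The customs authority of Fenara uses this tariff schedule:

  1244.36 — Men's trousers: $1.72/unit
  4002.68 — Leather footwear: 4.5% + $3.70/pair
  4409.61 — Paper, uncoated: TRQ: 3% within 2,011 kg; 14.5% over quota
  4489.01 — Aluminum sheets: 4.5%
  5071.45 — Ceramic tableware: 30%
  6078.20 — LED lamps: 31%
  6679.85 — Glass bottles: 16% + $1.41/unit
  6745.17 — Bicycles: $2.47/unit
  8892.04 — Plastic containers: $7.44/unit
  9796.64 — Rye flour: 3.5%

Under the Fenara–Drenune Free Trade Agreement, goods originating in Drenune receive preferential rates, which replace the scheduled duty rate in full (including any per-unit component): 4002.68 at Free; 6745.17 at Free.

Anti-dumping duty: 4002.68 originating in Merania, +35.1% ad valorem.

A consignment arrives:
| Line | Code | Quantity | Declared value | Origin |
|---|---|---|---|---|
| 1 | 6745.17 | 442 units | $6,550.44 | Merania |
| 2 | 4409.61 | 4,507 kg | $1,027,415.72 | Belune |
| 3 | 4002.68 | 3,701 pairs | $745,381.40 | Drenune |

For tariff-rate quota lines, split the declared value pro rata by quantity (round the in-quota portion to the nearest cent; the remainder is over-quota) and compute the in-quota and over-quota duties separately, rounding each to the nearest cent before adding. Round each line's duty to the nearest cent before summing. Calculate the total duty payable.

$97,347.85

Line 1 (6745.17, Merania, 442 units, $6,550.44):
Base rate for 6745.17 is $2.47/unit.
6745.17 has an FTA preferential rate, but origin Merania is not Drenune; base rate stands.
Duty = 442 × $2.47 = $1,091.74.
Line 2 (4409.61, Belune, 4,507 kg, $1,027,415.72):
Code 4409.61 is under a tariff-rate quota (threshold 2,011 kg). In-quota: 2,011 kg at 3%; over-quota: 2,496 kg at 14.5%.
Pro-rata value split: in-quota = $1,027,415.72 × 2,011/4,507 = $458,427.56; over-quota = $1,027,415.72 − $458,427.56 = $568,988.16.
In-quota duty = $458,427.56 × 3% = $13,752.83. Over-quota duty = $568,988.16 × 14.5% = $82,503.28.
Line duty = $13,752.83 + $82,503.28 = $96,256.11.
Line 3 (4002.68, Drenune, 3,701 pairs, $745,381.40):
Base rate for 4002.68 is 4.5% + $3.70/pair.
Origin Drenune qualifies under the Fenara–Drenune agreement and 4002.68 is covered: preferential rate Free applies instead.
The additional-duty order on 4002.68 targets Merania, not Drenune; it does not apply.
Duty = $745,381.40 × 0% = $0.00.
Total = $1,091.74 + $96,256.11 + $0.00 = $97,347.85.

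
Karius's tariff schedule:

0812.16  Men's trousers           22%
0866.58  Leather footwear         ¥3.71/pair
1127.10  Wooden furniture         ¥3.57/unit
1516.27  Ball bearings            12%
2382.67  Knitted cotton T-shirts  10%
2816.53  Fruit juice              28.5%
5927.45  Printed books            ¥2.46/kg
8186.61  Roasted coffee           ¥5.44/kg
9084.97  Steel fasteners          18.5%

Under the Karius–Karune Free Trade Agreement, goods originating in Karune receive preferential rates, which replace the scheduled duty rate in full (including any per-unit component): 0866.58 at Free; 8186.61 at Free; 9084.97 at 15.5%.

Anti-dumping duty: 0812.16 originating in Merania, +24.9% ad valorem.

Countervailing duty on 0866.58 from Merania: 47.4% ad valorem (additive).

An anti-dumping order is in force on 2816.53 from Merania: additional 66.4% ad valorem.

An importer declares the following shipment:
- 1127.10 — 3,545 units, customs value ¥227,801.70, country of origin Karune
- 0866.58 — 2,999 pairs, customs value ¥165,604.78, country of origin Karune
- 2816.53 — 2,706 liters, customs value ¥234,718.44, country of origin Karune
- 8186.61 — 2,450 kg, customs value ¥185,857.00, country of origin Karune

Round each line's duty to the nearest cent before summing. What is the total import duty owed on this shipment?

¥79,550.41

Line 1 (1127.10, Karune, 3,545 units, ¥227,801.70):
Base rate for 1127.10 is ¥3.57/unit.
Origin Karune is the FTA partner but 1127.10 is not on the preference list; base rate stands.
Duty = 3,545 × ¥3.57 = ¥12,655.65.
Line 2 (0866.58, Karune, 2,999 pairs, ¥165,604.78):
Base rate for 0866.58 is ¥3.71/pair.
Origin Karune qualifies under the Karius–Karune agreement and 0866.58 is covered: preferential rate Free applies instead.
The additional-duty order on 0866.58 targets Merania, not Karune; it does not apply.
Duty = ¥165,604.78 × 0% = ¥0.00.
Line 3 (2816.53, Karune, 2,706 liters, ¥234,718.44):
Base rate for 2816.53 is 28.5%.
Origin Karune is the FTA partner but 2816.53 is not on the preference list; base rate stands.
The additional-duty order on 2816.53 targets Merania, not Karune; it does not apply.
Duty = ¥234,718.44 × 28.5% = ¥66,894.76.
Line 4 (8186.61, Karune, 2,450 kg, ¥185,857.00):
Base rate for 8186.61 is ¥5.44/kg.
Origin Karune qualifies under the Karius–Karune agreement and 8186.61 is covered: preferential rate Free applies instead.
Duty = ¥185,857.00 × 0% = ¥0.00.
Total = ¥12,655.65 + ¥0.00 + ¥66,894.76 + ¥0.00 = ¥79,550.41.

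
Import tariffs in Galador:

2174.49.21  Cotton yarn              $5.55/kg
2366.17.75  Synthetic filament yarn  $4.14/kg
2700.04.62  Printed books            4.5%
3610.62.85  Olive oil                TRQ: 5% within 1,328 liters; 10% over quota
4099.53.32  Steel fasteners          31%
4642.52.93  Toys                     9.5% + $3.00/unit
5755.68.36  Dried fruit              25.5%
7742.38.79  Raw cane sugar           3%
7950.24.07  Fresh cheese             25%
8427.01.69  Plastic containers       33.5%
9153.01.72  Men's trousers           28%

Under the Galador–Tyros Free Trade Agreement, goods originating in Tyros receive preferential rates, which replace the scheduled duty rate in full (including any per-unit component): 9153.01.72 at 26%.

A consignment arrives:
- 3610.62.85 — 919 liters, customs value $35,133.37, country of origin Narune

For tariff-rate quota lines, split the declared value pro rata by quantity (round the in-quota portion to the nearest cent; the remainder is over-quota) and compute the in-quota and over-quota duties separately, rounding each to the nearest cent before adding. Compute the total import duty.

Line 1 (3610.62.85, Narune, 919 liters, $35,133.37):
Code 3610.62.85 is under a tariff-rate quota (threshold 1,328 liters). Quantity 919 liters is within the quota, so the in-quota rate 5% applies to the full value.
Duty = $35,133.37 × 5% = $1,756.67.

$1,756.67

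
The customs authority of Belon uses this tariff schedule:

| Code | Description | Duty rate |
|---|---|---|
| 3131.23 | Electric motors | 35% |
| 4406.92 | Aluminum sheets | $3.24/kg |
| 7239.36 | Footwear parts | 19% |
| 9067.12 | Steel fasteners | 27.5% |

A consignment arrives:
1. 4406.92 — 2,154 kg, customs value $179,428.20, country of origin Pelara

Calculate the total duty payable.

Line 1 (4406.92, Pelara, 2,154 kg, $179,428.20):
Base rate for 4406.92 is $3.24/kg.
Duty = 2,154 × $3.24 = $6,978.96.

$6,978.96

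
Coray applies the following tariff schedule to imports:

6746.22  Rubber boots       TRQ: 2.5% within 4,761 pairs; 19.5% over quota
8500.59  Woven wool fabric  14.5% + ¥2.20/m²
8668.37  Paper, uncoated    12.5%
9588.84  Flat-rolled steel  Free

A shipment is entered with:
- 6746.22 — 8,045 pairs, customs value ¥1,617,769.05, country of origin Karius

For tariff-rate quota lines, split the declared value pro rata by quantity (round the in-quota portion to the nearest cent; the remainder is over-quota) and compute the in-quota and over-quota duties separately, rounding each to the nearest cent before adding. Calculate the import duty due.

Line 1 (6746.22, Karius, 8,045 pairs, ¥1,617,769.05):
Code 6746.22 is under a tariff-rate quota (threshold 4,761 pairs). In-quota: 4,761 pairs at 2.5%; over-quota: 3,284 pairs at 19.5%.
Pro-rata value split: in-quota = ¥1,617,769.05 × 4,761/8,045 = ¥957,389.49; over-quota = ¥1,617,769.05 − ¥957,389.49 = ¥660,379.56.
In-quota duty = ¥957,389.49 × 2.5% = ¥23,934.74. Over-quota duty = ¥660,379.56 × 19.5% = ¥128,774.01.
Line duty = ¥23,934.74 + ¥128,774.01 = ¥152,708.75.

¥152,708.75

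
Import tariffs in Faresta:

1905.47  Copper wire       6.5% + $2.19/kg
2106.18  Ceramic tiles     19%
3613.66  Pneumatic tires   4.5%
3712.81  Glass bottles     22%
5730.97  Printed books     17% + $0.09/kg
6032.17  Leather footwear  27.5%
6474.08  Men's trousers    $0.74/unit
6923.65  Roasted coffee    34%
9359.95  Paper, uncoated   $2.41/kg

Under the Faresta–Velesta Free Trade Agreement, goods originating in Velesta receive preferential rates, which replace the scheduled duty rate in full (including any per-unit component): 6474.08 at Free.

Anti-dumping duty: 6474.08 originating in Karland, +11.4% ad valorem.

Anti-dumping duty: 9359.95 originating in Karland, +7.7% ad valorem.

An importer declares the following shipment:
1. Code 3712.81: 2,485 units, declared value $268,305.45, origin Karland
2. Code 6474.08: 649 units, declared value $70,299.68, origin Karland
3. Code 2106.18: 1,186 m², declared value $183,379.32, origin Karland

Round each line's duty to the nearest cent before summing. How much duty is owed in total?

$102,363.69

Line 1 (3712.81, Karland, 2,485 units, $268,305.45):
Base rate for 3712.81 is 22%.
Duty = $268,305.45 × 22% = $59,027.20.
Line 2 (6474.08, Karland, 649 units, $70,299.68):
Base rate for 6474.08 is $0.74/unit.
6474.08 has an FTA preferential rate, but origin Karland is not Velesta; base rate stands.
Additional duty on 6474.08 from Karland: +11.4% ad valorem. Applied ad valorem rate = 11.4%.
Duty = $70,299.68 × 11.4% + 649 × $0.74 = $8,494.42.
Line 3 (2106.18, Karland, 1,186 m², $183,379.32):
Base rate for 2106.18 is 19%.
Duty = $183,379.32 × 19% = $34,842.07.
Total = $59,027.20 + $8,494.42 + $34,842.07 = $102,363.69.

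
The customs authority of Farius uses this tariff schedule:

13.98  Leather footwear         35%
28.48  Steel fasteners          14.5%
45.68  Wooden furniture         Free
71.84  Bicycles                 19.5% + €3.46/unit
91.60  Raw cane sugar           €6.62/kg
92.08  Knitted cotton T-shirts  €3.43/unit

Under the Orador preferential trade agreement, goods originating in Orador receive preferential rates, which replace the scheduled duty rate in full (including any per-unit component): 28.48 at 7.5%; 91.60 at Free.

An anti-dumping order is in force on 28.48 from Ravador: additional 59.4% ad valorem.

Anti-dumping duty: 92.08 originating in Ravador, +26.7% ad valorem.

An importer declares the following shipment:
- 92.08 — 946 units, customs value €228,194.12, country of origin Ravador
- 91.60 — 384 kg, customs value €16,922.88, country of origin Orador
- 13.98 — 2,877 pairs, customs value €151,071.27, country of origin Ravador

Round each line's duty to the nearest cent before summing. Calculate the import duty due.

Line 1 (92.08, Ravador, 946 units, €228,194.12):
Base rate for 92.08 is €3.43/unit.
Additional duty on 92.08 from Ravador: +26.7% ad valorem. Applied ad valorem rate = 26.7%.
Duty = €228,194.12 × 26.7% + 946 × €3.43 = €64,172.61.
Line 2 (91.60, Orador, 384 kg, €16,922.88):
Base rate for 91.60 is €6.62/kg.
Origin Orador qualifies under the Farius–Orador agreement and 91.60 is covered: preferential rate Free applies instead.
Duty = €16,922.88 × 0% = €0.00.
Line 3 (13.98, Ravador, 2,877 pairs, €151,071.27):
Base rate for 13.98 is 35%.
Duty = €151,071.27 × 35% = €52,874.94.
Total = €64,172.61 + €0.00 + €52,874.94 = €117,047.55.

€117,047.55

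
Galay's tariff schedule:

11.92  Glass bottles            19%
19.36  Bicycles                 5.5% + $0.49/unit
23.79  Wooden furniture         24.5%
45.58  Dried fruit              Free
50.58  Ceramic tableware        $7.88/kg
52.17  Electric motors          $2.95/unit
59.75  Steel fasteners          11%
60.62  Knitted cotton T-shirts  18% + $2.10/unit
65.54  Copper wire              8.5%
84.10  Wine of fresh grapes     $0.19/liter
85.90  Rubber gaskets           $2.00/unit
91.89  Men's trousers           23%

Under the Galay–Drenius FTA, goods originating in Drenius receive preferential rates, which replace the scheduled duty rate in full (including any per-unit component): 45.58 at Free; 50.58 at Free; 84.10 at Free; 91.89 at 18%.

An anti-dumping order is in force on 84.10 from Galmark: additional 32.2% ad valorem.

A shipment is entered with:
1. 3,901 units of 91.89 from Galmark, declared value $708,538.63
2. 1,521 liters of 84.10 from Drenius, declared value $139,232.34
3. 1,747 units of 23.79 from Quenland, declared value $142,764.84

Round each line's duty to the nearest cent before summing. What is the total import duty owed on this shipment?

$197,941.27

Line 1 (91.89, Galmark, 3,901 units, $708,538.63):
Base rate for 91.89 is 23%.
91.89 has an FTA preferential rate, but origin Galmark is not Drenius; base rate stands.
Duty = $708,538.63 × 23% = $162,963.88.
Line 2 (84.10, Drenius, 1,521 liters, $139,232.34):
Base rate for 84.10 is $0.19/liter.
Origin Drenius qualifies under the Galay–Drenius agreement and 84.10 is covered: preferential rate Free applies instead.
The additional-duty order on 84.10 targets Galmark, not Drenius; it does not apply.
Duty = $139,232.34 × 0% = $0.00.
Line 3 (23.79, Quenland, 1,747 units, $142,764.84):
Base rate for 23.79 is 24.5%.
Duty = $142,764.84 × 24.5% = $34,977.39.
Total = $162,963.88 + $0.00 + $34,977.39 = $197,941.27.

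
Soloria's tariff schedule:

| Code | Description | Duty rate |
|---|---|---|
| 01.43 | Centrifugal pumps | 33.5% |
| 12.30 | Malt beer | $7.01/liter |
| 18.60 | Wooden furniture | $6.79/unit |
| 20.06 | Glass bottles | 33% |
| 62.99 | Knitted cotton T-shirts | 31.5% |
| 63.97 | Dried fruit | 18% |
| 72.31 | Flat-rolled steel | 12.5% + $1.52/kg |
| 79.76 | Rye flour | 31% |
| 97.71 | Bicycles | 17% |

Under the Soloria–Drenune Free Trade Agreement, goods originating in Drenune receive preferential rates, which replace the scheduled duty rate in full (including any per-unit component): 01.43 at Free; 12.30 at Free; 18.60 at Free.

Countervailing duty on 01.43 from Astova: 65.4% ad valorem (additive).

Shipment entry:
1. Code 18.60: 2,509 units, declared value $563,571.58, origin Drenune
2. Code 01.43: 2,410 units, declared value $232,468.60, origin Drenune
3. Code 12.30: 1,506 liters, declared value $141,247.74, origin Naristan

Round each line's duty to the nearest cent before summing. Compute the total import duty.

$10,557.06

Line 1 (18.60, Drenune, 2,509 units, $563,571.58):
Base rate for 18.60 is $6.79/unit.
Origin Drenune qualifies under the Soloria–Drenune agreement and 18.60 is covered: preferential rate Free applies instead.
Duty = $563,571.58 × 0% = $0.00.
Line 2 (01.43, Drenune, 2,410 units, $232,468.60):
Base rate for 01.43 is 33.5%.
Origin Drenune qualifies under the Soloria–Drenune agreement and 01.43 is covered: preferential rate Free applies instead.
The additional-duty order on 01.43 targets Astova, not Drenune; it does not apply.
Duty = $232,468.60 × 0% = $0.00.
Line 3 (12.30, Naristan, 1,506 liters, $141,247.74):
Base rate for 12.30 is $7.01/liter.
12.30 has an FTA preferential rate, but origin Naristan is not Drenune; base rate stands.
Duty = 1,506 × $7.01 = $10,557.06.
Total = $0.00 + $0.00 + $10,557.06 = $10,557.06.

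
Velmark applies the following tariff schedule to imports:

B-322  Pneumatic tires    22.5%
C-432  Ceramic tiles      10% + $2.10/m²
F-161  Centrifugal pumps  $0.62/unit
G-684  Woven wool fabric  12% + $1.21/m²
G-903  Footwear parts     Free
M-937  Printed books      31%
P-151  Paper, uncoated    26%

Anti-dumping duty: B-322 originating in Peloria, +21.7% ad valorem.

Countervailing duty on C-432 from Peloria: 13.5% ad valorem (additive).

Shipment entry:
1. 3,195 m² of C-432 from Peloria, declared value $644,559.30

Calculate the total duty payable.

$158,180.94

Line 1 (C-432, Peloria, 3,195 m², $644,559.30):
Base rate for C-432 is 10% + $2.10/m².
Additional duty on C-432 from Peloria: +13.5%. Applied ad valorem rate: 10% + 13.5% = 23.5%.
Duty = $644,559.30 × 23.5% + 3,195 × $2.10 = $158,180.94.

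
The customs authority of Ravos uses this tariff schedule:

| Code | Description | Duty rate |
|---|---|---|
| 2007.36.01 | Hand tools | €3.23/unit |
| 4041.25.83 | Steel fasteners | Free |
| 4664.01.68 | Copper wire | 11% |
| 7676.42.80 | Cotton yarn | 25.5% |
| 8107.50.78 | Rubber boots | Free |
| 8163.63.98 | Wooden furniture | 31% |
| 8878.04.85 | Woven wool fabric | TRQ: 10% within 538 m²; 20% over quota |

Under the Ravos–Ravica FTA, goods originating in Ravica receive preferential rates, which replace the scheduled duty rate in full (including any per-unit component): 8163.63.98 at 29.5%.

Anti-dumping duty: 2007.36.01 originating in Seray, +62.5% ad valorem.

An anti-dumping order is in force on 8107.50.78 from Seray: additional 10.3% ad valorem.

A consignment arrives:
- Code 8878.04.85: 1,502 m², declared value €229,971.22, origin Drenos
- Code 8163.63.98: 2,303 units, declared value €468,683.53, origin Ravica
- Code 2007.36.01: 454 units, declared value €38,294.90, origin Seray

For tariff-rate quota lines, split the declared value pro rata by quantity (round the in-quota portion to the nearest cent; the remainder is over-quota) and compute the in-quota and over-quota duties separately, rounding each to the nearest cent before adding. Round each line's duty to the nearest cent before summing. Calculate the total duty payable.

Line 1 (8878.04.85, Drenos, 1,502 m², €229,971.22):
Code 8878.04.85 is under a tariff-rate quota (threshold 538 m²). In-quota: 538 m² at 10%; over-quota: 964 m² at 20%.
Pro-rata value split: in-quota = €229,971.22 × 538/1,502 = €82,373.18; over-quota = €229,971.22 − €82,373.18 = €147,598.04.
In-quota duty = €82,373.18 × 10% = €8,237.32. Over-quota duty = €147,598.04 × 20% = €29,519.61.
Line duty = €8,237.32 + €29,519.61 = €37,756.93.
Line 2 (8163.63.98, Ravica, 2,303 units, €468,683.53):
Base rate for 8163.63.98 is 31%.
Origin Ravica qualifies under the Ravos–Ravica agreement and 8163.63.98 is covered: preferential rate 29.5% applies instead.
Duty = €468,683.53 × 29.5% = €138,261.64.
Line 3 (2007.36.01, Seray, 454 units, €38,294.90):
Base rate for 2007.36.01 is €3.23/unit.
Additional duty on 2007.36.01 from Seray: +62.5% ad valorem. Applied ad valorem rate = 62.5%.
Duty = €38,294.90 × 62.5% + 454 × €3.23 = €25,400.73.
Total = €37,756.93 + €138,261.64 + €25,400.73 = €201,419.30.

€201,419.30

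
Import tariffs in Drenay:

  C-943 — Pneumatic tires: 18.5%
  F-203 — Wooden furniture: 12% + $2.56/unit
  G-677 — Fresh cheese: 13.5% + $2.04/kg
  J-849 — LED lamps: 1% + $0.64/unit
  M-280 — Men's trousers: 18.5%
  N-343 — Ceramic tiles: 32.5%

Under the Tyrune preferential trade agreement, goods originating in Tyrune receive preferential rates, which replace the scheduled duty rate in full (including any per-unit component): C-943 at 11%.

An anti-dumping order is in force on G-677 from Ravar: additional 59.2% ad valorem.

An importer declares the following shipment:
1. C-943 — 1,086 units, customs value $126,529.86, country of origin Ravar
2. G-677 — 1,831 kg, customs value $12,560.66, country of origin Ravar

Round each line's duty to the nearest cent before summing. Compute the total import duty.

$36,274.86

Line 1 (C-943, Ravar, 1,086 units, $126,529.86):
Base rate for C-943 is 18.5%.
C-943 has an FTA preferential rate, but origin Ravar is not Tyrune; base rate stands.
Duty = $126,529.86 × 18.5% = $23,408.02.
Line 2 (G-677, Ravar, 1,831 kg, $12,560.66):
Base rate for G-677 is 13.5% + $2.04/kg.
Additional duty on G-677 from Ravar: +59.2%. Applied ad valorem rate: 13.5% + 59.2% = 72.7%.
Duty = $12,560.66 × 72.7% + 1,831 × $2.04 = $12,866.84.
Total = $23,408.02 + $12,866.84 = $36,274.86.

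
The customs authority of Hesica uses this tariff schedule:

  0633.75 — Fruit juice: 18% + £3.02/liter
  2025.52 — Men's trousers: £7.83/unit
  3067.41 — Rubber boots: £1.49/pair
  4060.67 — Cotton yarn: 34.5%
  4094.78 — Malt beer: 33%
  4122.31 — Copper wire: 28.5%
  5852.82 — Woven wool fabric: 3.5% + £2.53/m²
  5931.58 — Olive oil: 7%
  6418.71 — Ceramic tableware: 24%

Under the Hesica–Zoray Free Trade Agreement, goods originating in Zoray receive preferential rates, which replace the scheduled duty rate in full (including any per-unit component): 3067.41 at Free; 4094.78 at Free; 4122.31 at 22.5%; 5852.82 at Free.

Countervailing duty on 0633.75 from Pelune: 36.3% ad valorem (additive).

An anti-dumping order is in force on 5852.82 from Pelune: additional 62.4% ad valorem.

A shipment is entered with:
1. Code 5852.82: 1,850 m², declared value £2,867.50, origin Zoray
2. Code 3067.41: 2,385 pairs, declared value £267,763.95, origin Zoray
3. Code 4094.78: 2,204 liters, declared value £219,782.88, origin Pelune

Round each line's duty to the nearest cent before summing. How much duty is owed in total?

£72,528.35

Line 1 (5852.82, Zoray, 1,850 m², £2,867.50):
Base rate for 5852.82 is 3.5% + £2.53/m².
Origin Zoray qualifies under the Hesica–Zoray agreement and 5852.82 is covered: preferential rate Free applies instead.
The additional-duty order on 5852.82 targets Pelune, not Zoray; it does not apply.
Duty = £2,867.50 × 0% = £0.00.
Line 2 (3067.41, Zoray, 2,385 pairs, £267,763.95):
Base rate for 3067.41 is £1.49/pair.
Origin Zoray qualifies under the Hesica–Zoray agreement and 3067.41 is covered: preferential rate Free applies instead.
Duty = £267,763.95 × 0% = £0.00.
Line 3 (4094.78, Pelune, 2,204 liters, £219,782.88):
Base rate for 4094.78 is 33%.
4094.78 has an FTA preferential rate, but origin Pelune is not Zoray; base rate stands.
Duty = £219,782.88 × 33% = £72,528.35.
Total = £0.00 + £0.00 + £72,528.35 = £72,528.35.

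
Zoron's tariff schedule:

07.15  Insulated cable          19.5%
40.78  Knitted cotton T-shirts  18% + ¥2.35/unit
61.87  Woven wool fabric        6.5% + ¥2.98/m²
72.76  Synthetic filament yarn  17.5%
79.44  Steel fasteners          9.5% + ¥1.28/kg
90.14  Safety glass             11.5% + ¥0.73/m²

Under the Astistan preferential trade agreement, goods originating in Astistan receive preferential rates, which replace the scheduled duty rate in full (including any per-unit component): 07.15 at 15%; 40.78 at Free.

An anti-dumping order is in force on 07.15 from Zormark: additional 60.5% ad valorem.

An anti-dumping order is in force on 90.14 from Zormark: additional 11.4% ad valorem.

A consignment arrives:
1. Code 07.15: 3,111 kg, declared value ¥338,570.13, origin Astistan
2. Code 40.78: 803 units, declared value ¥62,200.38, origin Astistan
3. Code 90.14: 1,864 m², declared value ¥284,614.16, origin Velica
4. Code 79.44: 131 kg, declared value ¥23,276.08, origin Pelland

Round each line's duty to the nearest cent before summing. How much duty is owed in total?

Line 1 (07.15, Astistan, 3,111 kg, ¥338,570.13):
Base rate for 07.15 is 19.5%.
Origin Astistan qualifies under the Zoron–Astistan agreement and 07.15 is covered: preferential rate 15% applies instead.
The additional-duty order on 07.15 targets Zormark, not Astistan; it does not apply.
Duty = ¥338,570.13 × 15% = ¥50,785.52.
Line 2 (40.78, Astistan, 803 units, ¥62,200.38):
Base rate for 40.78 is 18% + ¥2.35/unit.
Origin Astistan qualifies under the Zoron–Astistan agreement and 40.78 is covered: preferential rate Free applies instead.
Duty = ¥62,200.38 × 0% = ¥0.00.
Line 3 (90.14, Velica, 1,864 m², ¥284,614.16):
Base rate for 90.14 is 11.5% + ¥0.73/m².
The additional-duty order on 90.14 targets Zormark, not Velica; it does not apply.
Duty = ¥284,614.16 × 11.5% + 1,864 × ¥0.73 = ¥34,091.35.
Line 4 (79.44, Pelland, 131 kg, ¥23,276.08):
Base rate for 79.44 is 9.5% + ¥1.28/kg.
Duty = ¥23,276.08 × 9.5% + 131 × ¥1.28 = ¥2,378.91.
Total = ¥50,785.52 + ¥0.00 + ¥34,091.35 + ¥2,378.91 = ¥87,255.78.

¥87,255.78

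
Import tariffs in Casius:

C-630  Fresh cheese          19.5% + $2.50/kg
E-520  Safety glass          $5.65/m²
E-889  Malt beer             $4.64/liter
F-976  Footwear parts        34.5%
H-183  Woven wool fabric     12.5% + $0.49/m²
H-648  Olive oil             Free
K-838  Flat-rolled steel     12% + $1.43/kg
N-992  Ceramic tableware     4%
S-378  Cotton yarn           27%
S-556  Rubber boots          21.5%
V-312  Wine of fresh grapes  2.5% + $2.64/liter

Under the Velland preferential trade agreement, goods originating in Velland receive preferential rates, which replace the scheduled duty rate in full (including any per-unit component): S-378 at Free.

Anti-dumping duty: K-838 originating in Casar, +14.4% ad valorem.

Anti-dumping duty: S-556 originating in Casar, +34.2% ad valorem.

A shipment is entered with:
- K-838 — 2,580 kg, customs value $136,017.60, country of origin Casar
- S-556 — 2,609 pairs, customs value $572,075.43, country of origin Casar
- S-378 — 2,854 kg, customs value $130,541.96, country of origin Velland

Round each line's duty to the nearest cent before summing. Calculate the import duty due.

Line 1 (K-838, Casar, 2,580 kg, $136,017.60):
Base rate for K-838 is 12% + $1.43/kg.
Additional duty on K-838 from Casar: +14.4%. Applied ad valorem rate: 12% + 14.4% = 26.4%.
Duty = $136,017.60 × 26.4% + 2,580 × $1.43 = $39,598.05.
Line 2 (S-556, Casar, 2,609 pairs, $572,075.43):
Base rate for S-556 is 21.5%.
Additional duty on S-556 from Casar: +34.2%. Applied ad valorem rate: 21.5% + 34.2% = 55.7%.
Duty = $572,075.43 × 55.7% = $318,646.01.
Line 3 (S-378, Velland, 2,854 kg, $130,541.96):
Base rate for S-378 is 27%.
Origin Velland qualifies under the Casius–Velland agreement and S-378 is covered: preferential rate Free applies instead.
Duty = $130,541.96 × 0% = $0.00.
Total = $39,598.05 + $318,646.01 + $0.00 = $358,244.06.

$358,244.06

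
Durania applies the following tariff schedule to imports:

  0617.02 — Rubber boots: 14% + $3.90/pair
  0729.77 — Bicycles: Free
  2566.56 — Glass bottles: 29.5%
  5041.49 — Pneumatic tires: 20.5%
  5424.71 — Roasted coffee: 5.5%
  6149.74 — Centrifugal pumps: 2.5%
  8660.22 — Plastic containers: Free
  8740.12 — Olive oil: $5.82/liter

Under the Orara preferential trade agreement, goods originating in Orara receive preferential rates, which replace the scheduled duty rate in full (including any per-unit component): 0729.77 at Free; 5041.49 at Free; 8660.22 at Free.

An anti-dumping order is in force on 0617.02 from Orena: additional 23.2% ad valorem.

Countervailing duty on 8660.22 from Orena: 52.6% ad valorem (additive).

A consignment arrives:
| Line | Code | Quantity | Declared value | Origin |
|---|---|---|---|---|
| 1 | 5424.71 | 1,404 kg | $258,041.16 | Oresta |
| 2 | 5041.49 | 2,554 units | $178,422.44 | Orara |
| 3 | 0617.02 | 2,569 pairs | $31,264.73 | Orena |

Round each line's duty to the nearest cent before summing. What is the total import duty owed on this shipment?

$35,841.84

Line 1 (5424.71, Oresta, 1,404 kg, $258,041.16):
Base rate for 5424.71 is 5.5%.
Duty = $258,041.16 × 5.5% = $14,192.26.
Line 2 (5041.49, Orara, 2,554 units, $178,422.44):
Base rate for 5041.49 is 20.5%.
Origin Orara qualifies under the Durania–Orara agreement and 5041.49 is covered: preferential rate Free applies instead.
Duty = $178,422.44 × 0% = $0.00.
Line 3 (0617.02, Orena, 2,569 pairs, $31,264.73):
Base rate for 0617.02 is 14% + $3.90/pair.
Additional duty on 0617.02 from Orena: +23.2%. Applied ad valorem rate: 14% + 23.2% = 37.2%.
Duty = $31,264.73 × 37.2% + 2,569 × $3.90 = $21,649.58.
Total = $14,192.26 + $0.00 + $21,649.58 = $35,841.84.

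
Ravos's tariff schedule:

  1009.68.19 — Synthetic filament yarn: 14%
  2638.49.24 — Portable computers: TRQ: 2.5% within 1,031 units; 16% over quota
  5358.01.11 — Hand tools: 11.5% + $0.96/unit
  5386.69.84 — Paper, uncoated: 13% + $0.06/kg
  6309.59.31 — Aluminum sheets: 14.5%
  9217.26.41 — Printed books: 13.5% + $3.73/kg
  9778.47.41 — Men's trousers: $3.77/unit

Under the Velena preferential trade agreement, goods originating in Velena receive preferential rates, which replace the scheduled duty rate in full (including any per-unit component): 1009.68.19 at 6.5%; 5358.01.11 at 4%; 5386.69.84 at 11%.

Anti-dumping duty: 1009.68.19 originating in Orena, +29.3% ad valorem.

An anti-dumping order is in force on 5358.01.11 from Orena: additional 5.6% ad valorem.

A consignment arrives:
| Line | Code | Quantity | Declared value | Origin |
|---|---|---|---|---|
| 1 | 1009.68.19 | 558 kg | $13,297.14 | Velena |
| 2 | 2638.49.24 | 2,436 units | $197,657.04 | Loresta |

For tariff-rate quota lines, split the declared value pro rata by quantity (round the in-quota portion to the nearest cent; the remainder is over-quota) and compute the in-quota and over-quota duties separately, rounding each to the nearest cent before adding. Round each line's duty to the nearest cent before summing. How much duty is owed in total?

Line 1 (1009.68.19, Velena, 558 kg, $13,297.14):
Base rate for 1009.68.19 is 14%.
Origin Velena qualifies under the Ravos–Velena agreement and 1009.68.19 is covered: preferential rate 6.5% applies instead.
The additional-duty order on 1009.68.19 targets Orena, not Velena; it does not apply.
Duty = $13,297.14 × 6.5% = $864.31.
Line 2 (2638.49.24, Loresta, 2,436 units, $197,657.04):
Code 2638.49.24 is under a tariff-rate quota (threshold 1,031 units). In-quota: 1,031 units at 2.5%; over-quota: 1,405 units at 16%.
Pro-rata value split: in-quota = $197,657.04 × 1,031/2,436 = $83,655.34; over-quota = $197,657.04 − $83,655.34 = $114,001.70.
In-quota duty = $83,655.34 × 2.5% = $2,091.38. Over-quota duty = $114,001.70 × 16% = $18,240.27.
Line duty = $2,091.38 + $18,240.27 = $20,331.65.
Total = $864.31 + $20,331.65 = $21,195.96.

$21,195.96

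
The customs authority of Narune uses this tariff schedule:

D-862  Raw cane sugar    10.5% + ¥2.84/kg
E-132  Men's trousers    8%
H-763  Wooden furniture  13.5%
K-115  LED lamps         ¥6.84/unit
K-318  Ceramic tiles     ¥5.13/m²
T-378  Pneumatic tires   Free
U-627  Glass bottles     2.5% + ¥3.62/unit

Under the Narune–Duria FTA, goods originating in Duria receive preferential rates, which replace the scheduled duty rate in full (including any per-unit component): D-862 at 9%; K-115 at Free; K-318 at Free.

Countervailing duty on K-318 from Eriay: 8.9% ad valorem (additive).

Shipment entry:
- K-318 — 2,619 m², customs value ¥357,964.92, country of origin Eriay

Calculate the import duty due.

¥45,294.35

Line 1 (K-318, Eriay, 2,619 m², ¥357,964.92):
Base rate for K-318 is ¥5.13/m².
K-318 has an FTA preferential rate, but origin Eriay is not Duria; base rate stands.
Additional duty on K-318 from Eriay: +8.9% ad valorem. Applied ad valorem rate = 8.9%.
Duty = ¥357,964.92 × 8.9% + 2,619 × ¥5.13 = ¥45,294.35.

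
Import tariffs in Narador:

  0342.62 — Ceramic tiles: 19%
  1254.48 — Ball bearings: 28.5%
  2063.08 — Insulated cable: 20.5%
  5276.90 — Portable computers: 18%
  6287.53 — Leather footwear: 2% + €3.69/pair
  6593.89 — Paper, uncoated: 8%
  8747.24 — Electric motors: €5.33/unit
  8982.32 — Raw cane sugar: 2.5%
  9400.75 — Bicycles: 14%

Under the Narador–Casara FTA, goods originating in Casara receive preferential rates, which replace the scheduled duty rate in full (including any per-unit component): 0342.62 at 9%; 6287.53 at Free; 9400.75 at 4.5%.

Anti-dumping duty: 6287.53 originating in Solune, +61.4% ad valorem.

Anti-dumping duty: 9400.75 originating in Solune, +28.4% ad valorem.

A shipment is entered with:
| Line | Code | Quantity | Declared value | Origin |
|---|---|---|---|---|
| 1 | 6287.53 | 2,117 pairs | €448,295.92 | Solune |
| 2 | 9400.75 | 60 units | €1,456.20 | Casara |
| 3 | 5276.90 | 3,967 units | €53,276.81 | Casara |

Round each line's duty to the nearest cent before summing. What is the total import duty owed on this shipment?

Line 1 (6287.53, Solune, 2,117 pairs, €448,295.92):
Base rate for 6287.53 is 2% + €3.69/pair.
6287.53 has an FTA preferential rate, but origin Solune is not Casara; base rate stands.
Additional duty on 6287.53 from Solune: +61.4%. Applied ad valorem rate: 2% + 61.4% = 63.4%.
Duty = €448,295.92 × 63.4% + 2,117 × €3.69 = €292,031.34.
Line 2 (9400.75, Casara, 60 units, €1,456.20):
Base rate for 9400.75 is 14%.
Origin Casara qualifies under the Narador–Casara agreement and 9400.75 is covered: preferential rate 4.5% applies instead.
The additional-duty order on 9400.75 targets Solune, not Casara; it does not apply.
Duty = €1,456.20 × 4.5% = €65.53.
Line 3 (5276.90, Casara, 3,967 units, €53,276.81):
Base rate for 5276.90 is 18%.
Origin Casara is the FTA partner but 5276.90 is not on the preference list; base rate stands.
Duty = €53,276.81 × 18% = €9,589.83.
Total = €292,031.34 + €65.53 + €9,589.83 = €301,686.70.

€301,686.70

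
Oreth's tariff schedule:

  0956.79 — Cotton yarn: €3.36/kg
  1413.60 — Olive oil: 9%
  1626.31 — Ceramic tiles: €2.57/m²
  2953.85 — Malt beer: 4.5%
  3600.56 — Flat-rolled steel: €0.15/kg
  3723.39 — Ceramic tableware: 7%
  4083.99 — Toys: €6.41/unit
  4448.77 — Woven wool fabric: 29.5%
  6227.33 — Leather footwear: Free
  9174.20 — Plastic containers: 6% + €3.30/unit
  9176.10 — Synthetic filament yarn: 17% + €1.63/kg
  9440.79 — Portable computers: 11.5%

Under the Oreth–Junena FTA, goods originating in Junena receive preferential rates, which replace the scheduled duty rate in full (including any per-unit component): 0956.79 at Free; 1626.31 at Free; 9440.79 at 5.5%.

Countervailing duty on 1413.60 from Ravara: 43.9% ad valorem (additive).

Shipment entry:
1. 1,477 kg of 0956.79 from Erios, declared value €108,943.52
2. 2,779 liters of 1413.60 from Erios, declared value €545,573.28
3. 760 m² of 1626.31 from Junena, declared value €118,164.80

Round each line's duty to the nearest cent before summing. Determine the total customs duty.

Line 1 (0956.79, Erios, 1,477 kg, €108,943.52):
Base rate for 0956.79 is €3.36/kg.
0956.79 has an FTA preferential rate, but origin Erios is not Junena; base rate stands.
Duty = 1,477 × €3.36 = €4,962.72.
Line 2 (1413.60, Erios, 2,779 liters, €545,573.28):
Base rate for 1413.60 is 9%.
The additional-duty order on 1413.60 targets Ravara, not Erios; it does not apply.
Duty = €545,573.28 × 9% = €49,101.60.
Line 3 (1626.31, Junena, 760 m², €118,164.80):
Base rate for 1626.31 is €2.57/m².
Origin Junena qualifies under the Oreth–Junena agreement and 1626.31 is covered: preferential rate Free applies instead.
Duty = €118,164.80 × 0% = €0.00.
Total = €4,962.72 + €49,101.60 + €0.00 = €54,064.32.

€54,064.32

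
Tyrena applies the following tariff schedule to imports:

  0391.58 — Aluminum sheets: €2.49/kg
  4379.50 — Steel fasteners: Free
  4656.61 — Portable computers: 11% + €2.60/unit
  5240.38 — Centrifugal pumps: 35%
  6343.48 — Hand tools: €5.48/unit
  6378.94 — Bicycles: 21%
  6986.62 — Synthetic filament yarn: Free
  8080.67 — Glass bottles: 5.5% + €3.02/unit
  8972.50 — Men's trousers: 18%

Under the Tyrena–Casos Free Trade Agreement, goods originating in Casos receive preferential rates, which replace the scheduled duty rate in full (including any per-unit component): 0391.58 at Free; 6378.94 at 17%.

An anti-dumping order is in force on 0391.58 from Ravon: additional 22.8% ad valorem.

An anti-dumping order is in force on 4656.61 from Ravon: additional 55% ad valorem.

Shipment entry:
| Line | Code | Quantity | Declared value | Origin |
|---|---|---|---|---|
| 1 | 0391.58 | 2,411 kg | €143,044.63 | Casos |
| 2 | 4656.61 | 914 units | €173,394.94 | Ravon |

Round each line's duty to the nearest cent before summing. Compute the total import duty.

€116,817.06

Line 1 (0391.58, Casos, 2,411 kg, €143,044.63):
Base rate for 0391.58 is €2.49/kg.
Origin Casos qualifies under the Tyrena–Casos agreement and 0391.58 is covered: preferential rate Free applies instead.
The additional-duty order on 0391.58 targets Ravon, not Casos; it does not apply.
Duty = €143,044.63 × 0% = €0.00.
Line 2 (4656.61, Ravon, 914 units, €173,394.94):
Base rate for 4656.61 is 11% + €2.60/unit.
Additional duty on 4656.61 from Ravon: +55%. Applied ad valorem rate: 11% + 55% = 66%.
Duty = €173,394.94 × 66% + 914 × €2.60 = €116,817.06.
Total = €0.00 + €116,817.06 = €116,817.06.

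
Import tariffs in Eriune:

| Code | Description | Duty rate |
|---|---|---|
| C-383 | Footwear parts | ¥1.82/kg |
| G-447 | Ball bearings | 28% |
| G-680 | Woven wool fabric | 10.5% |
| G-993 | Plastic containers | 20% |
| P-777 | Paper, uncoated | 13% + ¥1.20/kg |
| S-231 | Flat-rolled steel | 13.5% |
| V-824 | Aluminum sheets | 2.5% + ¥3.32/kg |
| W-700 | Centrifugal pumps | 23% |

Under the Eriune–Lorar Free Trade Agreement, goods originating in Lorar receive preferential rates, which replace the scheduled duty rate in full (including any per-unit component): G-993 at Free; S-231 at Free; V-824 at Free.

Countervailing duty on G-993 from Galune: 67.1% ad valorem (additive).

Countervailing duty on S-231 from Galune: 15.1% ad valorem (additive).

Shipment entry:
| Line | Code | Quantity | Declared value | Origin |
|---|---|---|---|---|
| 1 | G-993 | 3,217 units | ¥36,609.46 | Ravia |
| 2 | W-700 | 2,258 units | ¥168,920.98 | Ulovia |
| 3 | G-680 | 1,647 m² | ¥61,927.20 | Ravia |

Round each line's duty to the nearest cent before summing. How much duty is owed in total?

Line 1 (G-993, Ravia, 3,217 units, ¥36,609.46):
Base rate for G-993 is 20%.
G-993 has an FTA preferential rate, but origin Ravia is not Lorar; base rate stands.
The additional-duty order on G-993 targets Galune, not Ravia; it does not apply.
Duty = ¥36,609.46 × 20% = ¥7,321.89.
Line 2 (W-700, Ulovia, 2,258 units, ¥168,920.98):
Base rate for W-700 is 23%.
Duty = ¥168,920.98 × 23% = ¥38,851.83.
Line 3 (G-680, Ravia, 1,647 m², ¥61,927.20):
Base rate for G-680 is 10.5%.
Duty = ¥61,927.20 × 10.5% = ¥6,502.36.
Total = ¥7,321.89 + ¥38,851.83 + ¥6,502.36 = ¥52,676.08.

¥52,676.08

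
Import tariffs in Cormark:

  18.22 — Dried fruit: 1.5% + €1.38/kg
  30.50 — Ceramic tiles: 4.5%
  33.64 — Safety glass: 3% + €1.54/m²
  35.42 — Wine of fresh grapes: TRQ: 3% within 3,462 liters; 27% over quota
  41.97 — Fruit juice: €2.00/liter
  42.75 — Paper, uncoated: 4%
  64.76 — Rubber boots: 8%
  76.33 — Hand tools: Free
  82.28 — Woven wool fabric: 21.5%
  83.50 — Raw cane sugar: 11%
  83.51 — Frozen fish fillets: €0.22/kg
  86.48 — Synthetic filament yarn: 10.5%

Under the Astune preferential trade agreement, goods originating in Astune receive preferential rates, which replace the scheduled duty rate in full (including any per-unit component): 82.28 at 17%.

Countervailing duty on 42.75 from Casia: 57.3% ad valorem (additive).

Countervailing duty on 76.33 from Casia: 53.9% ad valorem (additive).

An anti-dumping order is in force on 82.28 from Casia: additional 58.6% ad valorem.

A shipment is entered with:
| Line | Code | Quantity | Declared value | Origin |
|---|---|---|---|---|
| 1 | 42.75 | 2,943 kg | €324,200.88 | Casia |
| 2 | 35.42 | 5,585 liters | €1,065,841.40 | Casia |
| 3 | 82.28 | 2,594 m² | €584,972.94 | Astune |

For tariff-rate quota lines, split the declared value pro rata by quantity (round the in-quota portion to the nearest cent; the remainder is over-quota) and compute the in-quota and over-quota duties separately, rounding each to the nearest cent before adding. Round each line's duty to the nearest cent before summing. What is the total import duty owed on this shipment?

€427,392.58

Line 1 (42.75, Casia, 2,943 kg, €324,200.88):
Base rate for 42.75 is 4%.
Additional duty on 42.75 from Casia: +57.3%. Applied ad valorem rate: 4% + 57.3% = 61.3%.
Duty = €324,200.88 × 61.3% = €198,735.14.
Line 2 (35.42, Casia, 5,585 liters, €1,065,841.40):
Code 35.42 is under a tariff-rate quota (threshold 3,462 liters). In-quota: 3,462 liters at 3%; over-quota: 2,123 liters at 27%.
Pro-rata value split: in-quota = €1,065,841.40 × 3,462/5,585 = €660,688.08; over-quota = €1,065,841.40 − €660,688.08 = €405,153.32.
In-quota duty = €660,688.08 × 3% = €19,820.64. Over-quota duty = €405,153.32 × 27% = €109,391.40.
Line duty = €19,820.64 + €109,391.40 = €129,212.04.
Line 3 (82.28, Astune, 2,594 m², €584,972.94):
Base rate for 82.28 is 21.5%.
Origin Astune qualifies under the Cormark–Astune agreement and 82.28 is covered: preferential rate 17% applies instead.
The additional-duty order on 82.28 targets Casia, not Astune; it does not apply.
Duty = €584,972.94 × 17% = €99,445.40.
Total = €198,735.14 + €129,212.04 + €99,445.40 = €427,392.58.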